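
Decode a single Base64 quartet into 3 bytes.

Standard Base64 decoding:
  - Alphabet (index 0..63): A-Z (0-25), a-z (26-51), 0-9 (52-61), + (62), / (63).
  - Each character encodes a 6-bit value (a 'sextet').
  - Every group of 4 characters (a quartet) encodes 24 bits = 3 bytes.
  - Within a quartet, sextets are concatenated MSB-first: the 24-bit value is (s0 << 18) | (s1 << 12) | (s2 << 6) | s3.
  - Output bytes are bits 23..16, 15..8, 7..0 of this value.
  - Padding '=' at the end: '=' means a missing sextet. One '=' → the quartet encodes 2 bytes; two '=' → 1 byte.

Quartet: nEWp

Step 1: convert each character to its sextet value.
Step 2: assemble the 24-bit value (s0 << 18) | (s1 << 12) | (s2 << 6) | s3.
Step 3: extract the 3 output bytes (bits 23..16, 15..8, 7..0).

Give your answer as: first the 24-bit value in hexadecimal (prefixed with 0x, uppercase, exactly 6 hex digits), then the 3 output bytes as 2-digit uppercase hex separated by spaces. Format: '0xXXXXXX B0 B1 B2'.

Sextets: n=39, E=4, W=22, p=41
24-bit: (39<<18) | (4<<12) | (22<<6) | 41
      = 0x9C0000 | 0x004000 | 0x000580 | 0x000029
      = 0x9C45A9
Bytes: (v>>16)&0xFF=9C, (v>>8)&0xFF=45, v&0xFF=A9

Answer: 0x9C45A9 9C 45 A9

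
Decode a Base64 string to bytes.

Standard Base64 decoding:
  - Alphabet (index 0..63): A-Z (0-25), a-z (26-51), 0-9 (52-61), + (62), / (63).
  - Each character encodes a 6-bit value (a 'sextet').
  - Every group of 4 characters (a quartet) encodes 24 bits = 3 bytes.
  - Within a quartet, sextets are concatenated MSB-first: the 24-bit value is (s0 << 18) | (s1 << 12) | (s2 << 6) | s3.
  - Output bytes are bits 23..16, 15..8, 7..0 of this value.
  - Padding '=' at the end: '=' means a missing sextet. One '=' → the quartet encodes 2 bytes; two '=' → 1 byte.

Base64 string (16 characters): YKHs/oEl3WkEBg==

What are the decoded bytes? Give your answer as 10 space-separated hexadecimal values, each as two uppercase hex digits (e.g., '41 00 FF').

Answer: 60 A1 EC FE 81 25 DD 69 04 06

Derivation:
After char 0 ('Y'=24): chars_in_quartet=1 acc=0x18 bytes_emitted=0
After char 1 ('K'=10): chars_in_quartet=2 acc=0x60A bytes_emitted=0
After char 2 ('H'=7): chars_in_quartet=3 acc=0x18287 bytes_emitted=0
After char 3 ('s'=44): chars_in_quartet=4 acc=0x60A1EC -> emit 60 A1 EC, reset; bytes_emitted=3
After char 4 ('/'=63): chars_in_quartet=1 acc=0x3F bytes_emitted=3
After char 5 ('o'=40): chars_in_quartet=2 acc=0xFE8 bytes_emitted=3
After char 6 ('E'=4): chars_in_quartet=3 acc=0x3FA04 bytes_emitted=3
After char 7 ('l'=37): chars_in_quartet=4 acc=0xFE8125 -> emit FE 81 25, reset; bytes_emitted=6
After char 8 ('3'=55): chars_in_quartet=1 acc=0x37 bytes_emitted=6
After char 9 ('W'=22): chars_in_quartet=2 acc=0xDD6 bytes_emitted=6
After char 10 ('k'=36): chars_in_quartet=3 acc=0x375A4 bytes_emitted=6
After char 11 ('E'=4): chars_in_quartet=4 acc=0xDD6904 -> emit DD 69 04, reset; bytes_emitted=9
After char 12 ('B'=1): chars_in_quartet=1 acc=0x1 bytes_emitted=9
After char 13 ('g'=32): chars_in_quartet=2 acc=0x60 bytes_emitted=9
Padding '==': partial quartet acc=0x60 -> emit 06; bytes_emitted=10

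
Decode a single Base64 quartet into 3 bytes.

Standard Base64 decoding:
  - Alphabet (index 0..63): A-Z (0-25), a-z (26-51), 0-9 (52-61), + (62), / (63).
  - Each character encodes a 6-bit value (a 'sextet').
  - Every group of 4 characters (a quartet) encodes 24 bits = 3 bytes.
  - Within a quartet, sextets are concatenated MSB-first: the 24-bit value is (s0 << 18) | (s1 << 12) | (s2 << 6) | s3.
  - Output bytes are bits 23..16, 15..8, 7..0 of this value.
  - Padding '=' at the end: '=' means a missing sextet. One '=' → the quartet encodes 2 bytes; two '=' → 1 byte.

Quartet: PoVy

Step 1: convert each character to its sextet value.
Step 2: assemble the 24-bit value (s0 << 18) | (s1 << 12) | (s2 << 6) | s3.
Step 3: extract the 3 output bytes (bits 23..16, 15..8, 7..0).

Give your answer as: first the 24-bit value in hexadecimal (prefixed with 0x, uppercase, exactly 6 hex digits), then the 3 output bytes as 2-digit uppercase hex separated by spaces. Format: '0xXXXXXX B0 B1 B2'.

Answer: 0x3E8572 3E 85 72

Derivation:
Sextets: P=15, o=40, V=21, y=50
24-bit: (15<<18) | (40<<12) | (21<<6) | 50
      = 0x3C0000 | 0x028000 | 0x000540 | 0x000032
      = 0x3E8572
Bytes: (v>>16)&0xFF=3E, (v>>8)&0xFF=85, v&0xFF=72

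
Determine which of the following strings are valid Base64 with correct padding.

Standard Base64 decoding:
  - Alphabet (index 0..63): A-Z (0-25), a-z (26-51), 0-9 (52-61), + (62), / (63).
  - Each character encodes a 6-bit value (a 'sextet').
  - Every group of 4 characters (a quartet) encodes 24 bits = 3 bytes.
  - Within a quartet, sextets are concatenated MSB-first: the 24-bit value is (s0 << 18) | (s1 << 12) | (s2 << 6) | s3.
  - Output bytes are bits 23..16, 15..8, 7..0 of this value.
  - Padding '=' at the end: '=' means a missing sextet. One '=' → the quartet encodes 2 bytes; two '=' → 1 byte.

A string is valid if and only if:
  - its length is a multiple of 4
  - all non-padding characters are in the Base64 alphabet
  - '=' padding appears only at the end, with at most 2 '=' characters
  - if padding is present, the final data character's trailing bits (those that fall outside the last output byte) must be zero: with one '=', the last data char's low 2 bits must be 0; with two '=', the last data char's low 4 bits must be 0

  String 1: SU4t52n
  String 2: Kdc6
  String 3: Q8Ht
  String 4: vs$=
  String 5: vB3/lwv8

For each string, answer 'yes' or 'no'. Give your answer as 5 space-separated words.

Answer: no yes yes no yes

Derivation:
String 1: 'SU4t52n' → invalid (len=7 not mult of 4)
String 2: 'Kdc6' → valid
String 3: 'Q8Ht' → valid
String 4: 'vs$=' → invalid (bad char(s): ['$'])
String 5: 'vB3/lwv8' → valid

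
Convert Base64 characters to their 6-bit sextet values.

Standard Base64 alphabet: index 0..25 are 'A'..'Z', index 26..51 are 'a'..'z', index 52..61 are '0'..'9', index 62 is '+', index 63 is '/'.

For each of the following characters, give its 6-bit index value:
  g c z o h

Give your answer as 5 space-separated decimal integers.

'g': a..z range, 26 + ord('g') − ord('a') = 32
'c': a..z range, 26 + ord('c') − ord('a') = 28
'z': a..z range, 26 + ord('z') − ord('a') = 51
'o': a..z range, 26 + ord('o') − ord('a') = 40
'h': a..z range, 26 + ord('h') − ord('a') = 33

Answer: 32 28 51 40 33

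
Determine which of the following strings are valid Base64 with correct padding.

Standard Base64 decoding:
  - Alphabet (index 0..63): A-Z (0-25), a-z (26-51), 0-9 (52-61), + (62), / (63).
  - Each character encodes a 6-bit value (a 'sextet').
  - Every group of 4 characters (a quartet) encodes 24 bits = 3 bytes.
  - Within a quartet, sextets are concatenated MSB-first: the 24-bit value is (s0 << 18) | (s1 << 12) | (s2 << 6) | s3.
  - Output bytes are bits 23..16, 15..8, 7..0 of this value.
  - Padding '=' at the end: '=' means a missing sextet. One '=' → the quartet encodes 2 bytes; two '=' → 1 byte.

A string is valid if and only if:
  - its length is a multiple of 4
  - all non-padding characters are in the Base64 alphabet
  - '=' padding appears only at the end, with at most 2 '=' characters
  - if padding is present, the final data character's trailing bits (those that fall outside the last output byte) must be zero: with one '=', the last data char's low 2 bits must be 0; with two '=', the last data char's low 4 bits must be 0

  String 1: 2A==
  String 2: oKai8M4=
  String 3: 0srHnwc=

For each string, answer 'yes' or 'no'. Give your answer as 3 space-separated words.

Answer: yes yes yes

Derivation:
String 1: '2A==' → valid
String 2: 'oKai8M4=' → valid
String 3: '0srHnwc=' → valid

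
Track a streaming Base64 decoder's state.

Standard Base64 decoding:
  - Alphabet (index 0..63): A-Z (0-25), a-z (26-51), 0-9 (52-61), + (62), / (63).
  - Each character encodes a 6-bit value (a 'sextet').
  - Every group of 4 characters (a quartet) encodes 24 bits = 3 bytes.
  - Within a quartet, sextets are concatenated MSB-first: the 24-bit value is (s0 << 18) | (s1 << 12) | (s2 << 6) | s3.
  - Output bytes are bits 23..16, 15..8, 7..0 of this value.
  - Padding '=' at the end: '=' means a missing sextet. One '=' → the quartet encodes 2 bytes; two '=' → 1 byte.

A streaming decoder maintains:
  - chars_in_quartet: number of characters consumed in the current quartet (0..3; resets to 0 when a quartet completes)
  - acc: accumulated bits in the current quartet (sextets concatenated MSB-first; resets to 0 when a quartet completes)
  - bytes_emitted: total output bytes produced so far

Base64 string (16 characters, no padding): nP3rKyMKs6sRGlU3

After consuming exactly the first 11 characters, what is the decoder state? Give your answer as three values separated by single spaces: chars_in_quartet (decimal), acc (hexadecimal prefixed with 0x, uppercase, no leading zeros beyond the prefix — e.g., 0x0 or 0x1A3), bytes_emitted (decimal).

Answer: 3 0x2CEAC 6

Derivation:
After char 0 ('n'=39): chars_in_quartet=1 acc=0x27 bytes_emitted=0
After char 1 ('P'=15): chars_in_quartet=2 acc=0x9CF bytes_emitted=0
After char 2 ('3'=55): chars_in_quartet=3 acc=0x273F7 bytes_emitted=0
After char 3 ('r'=43): chars_in_quartet=4 acc=0x9CFDEB -> emit 9C FD EB, reset; bytes_emitted=3
After char 4 ('K'=10): chars_in_quartet=1 acc=0xA bytes_emitted=3
After char 5 ('y'=50): chars_in_quartet=2 acc=0x2B2 bytes_emitted=3
After char 6 ('M'=12): chars_in_quartet=3 acc=0xAC8C bytes_emitted=3
After char 7 ('K'=10): chars_in_quartet=4 acc=0x2B230A -> emit 2B 23 0A, reset; bytes_emitted=6
After char 8 ('s'=44): chars_in_quartet=1 acc=0x2C bytes_emitted=6
After char 9 ('6'=58): chars_in_quartet=2 acc=0xB3A bytes_emitted=6
After char 10 ('s'=44): chars_in_quartet=3 acc=0x2CEAC bytes_emitted=6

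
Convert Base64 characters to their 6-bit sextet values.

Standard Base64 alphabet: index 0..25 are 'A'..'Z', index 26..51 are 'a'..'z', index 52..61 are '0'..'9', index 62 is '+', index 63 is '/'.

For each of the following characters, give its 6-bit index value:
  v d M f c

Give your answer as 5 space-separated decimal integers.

'v': a..z range, 26 + ord('v') − ord('a') = 47
'd': a..z range, 26 + ord('d') − ord('a') = 29
'M': A..Z range, ord('M') − ord('A') = 12
'f': a..z range, 26 + ord('f') − ord('a') = 31
'c': a..z range, 26 + ord('c') − ord('a') = 28

Answer: 47 29 12 31 28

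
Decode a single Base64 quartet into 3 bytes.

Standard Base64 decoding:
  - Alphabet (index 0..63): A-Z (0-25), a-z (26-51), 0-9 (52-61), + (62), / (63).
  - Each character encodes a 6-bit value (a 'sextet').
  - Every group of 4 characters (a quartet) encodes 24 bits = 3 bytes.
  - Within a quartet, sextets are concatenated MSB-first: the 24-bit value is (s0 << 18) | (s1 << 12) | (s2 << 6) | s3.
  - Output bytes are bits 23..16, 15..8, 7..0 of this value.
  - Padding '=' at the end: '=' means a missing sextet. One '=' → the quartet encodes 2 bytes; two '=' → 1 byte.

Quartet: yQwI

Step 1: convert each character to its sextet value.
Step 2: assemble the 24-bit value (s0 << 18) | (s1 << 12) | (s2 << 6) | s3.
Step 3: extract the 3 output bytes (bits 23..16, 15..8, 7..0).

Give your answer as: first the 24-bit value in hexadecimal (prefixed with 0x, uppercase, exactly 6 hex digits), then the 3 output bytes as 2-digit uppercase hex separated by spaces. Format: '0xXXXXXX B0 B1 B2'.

Sextets: y=50, Q=16, w=48, I=8
24-bit: (50<<18) | (16<<12) | (48<<6) | 8
      = 0xC80000 | 0x010000 | 0x000C00 | 0x000008
      = 0xC90C08
Bytes: (v>>16)&0xFF=C9, (v>>8)&0xFF=0C, v&0xFF=08

Answer: 0xC90C08 C9 0C 08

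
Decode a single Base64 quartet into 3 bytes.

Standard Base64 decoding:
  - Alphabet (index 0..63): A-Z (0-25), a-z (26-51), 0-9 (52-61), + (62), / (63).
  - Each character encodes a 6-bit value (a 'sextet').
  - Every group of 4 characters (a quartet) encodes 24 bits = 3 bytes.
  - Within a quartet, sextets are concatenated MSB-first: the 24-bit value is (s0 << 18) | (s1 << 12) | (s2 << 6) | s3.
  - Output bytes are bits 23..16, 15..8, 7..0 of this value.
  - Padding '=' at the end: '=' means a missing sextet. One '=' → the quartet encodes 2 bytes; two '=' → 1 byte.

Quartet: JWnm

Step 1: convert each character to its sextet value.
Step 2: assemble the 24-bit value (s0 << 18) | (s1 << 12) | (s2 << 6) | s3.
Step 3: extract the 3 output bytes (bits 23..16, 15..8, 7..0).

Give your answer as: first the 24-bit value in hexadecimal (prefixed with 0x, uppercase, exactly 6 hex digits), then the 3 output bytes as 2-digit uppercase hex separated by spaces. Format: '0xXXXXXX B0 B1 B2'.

Sextets: J=9, W=22, n=39, m=38
24-bit: (9<<18) | (22<<12) | (39<<6) | 38
      = 0x240000 | 0x016000 | 0x0009C0 | 0x000026
      = 0x2569E6
Bytes: (v>>16)&0xFF=25, (v>>8)&0xFF=69, v&0xFF=E6

Answer: 0x2569E6 25 69 E6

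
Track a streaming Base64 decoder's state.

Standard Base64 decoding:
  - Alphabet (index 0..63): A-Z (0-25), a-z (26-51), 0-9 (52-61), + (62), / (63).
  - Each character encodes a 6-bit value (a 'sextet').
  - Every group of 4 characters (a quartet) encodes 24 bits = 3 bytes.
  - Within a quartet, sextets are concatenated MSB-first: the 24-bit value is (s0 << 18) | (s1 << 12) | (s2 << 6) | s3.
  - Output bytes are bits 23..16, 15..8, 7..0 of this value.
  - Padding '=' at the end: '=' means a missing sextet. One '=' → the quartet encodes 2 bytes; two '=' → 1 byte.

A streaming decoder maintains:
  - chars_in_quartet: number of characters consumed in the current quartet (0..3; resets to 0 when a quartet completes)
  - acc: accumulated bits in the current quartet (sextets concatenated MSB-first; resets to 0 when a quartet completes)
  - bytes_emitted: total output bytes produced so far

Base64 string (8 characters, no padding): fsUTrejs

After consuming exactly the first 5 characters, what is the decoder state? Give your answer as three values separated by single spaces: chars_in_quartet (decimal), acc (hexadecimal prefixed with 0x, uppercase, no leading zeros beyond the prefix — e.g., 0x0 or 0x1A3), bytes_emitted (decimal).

After char 0 ('f'=31): chars_in_quartet=1 acc=0x1F bytes_emitted=0
After char 1 ('s'=44): chars_in_quartet=2 acc=0x7EC bytes_emitted=0
After char 2 ('U'=20): chars_in_quartet=3 acc=0x1FB14 bytes_emitted=0
After char 3 ('T'=19): chars_in_quartet=4 acc=0x7EC513 -> emit 7E C5 13, reset; bytes_emitted=3
After char 4 ('r'=43): chars_in_quartet=1 acc=0x2B bytes_emitted=3

Answer: 1 0x2B 3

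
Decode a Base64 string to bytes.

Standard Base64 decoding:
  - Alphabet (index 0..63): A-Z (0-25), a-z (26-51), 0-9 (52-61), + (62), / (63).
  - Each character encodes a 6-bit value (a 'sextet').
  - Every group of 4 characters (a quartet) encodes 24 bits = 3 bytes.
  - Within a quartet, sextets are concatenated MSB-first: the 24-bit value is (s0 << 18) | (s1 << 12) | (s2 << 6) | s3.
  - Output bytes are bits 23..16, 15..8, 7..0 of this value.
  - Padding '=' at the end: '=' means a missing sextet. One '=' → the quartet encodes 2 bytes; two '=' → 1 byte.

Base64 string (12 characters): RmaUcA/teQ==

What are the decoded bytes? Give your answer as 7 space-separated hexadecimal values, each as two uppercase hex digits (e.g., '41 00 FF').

After char 0 ('R'=17): chars_in_quartet=1 acc=0x11 bytes_emitted=0
After char 1 ('m'=38): chars_in_quartet=2 acc=0x466 bytes_emitted=0
After char 2 ('a'=26): chars_in_quartet=3 acc=0x1199A bytes_emitted=0
After char 3 ('U'=20): chars_in_quartet=4 acc=0x466694 -> emit 46 66 94, reset; bytes_emitted=3
After char 4 ('c'=28): chars_in_quartet=1 acc=0x1C bytes_emitted=3
After char 5 ('A'=0): chars_in_quartet=2 acc=0x700 bytes_emitted=3
After char 6 ('/'=63): chars_in_quartet=3 acc=0x1C03F bytes_emitted=3
After char 7 ('t'=45): chars_in_quartet=4 acc=0x700FED -> emit 70 0F ED, reset; bytes_emitted=6
After char 8 ('e'=30): chars_in_quartet=1 acc=0x1E bytes_emitted=6
After char 9 ('Q'=16): chars_in_quartet=2 acc=0x790 bytes_emitted=6
Padding '==': partial quartet acc=0x790 -> emit 79; bytes_emitted=7

Answer: 46 66 94 70 0F ED 79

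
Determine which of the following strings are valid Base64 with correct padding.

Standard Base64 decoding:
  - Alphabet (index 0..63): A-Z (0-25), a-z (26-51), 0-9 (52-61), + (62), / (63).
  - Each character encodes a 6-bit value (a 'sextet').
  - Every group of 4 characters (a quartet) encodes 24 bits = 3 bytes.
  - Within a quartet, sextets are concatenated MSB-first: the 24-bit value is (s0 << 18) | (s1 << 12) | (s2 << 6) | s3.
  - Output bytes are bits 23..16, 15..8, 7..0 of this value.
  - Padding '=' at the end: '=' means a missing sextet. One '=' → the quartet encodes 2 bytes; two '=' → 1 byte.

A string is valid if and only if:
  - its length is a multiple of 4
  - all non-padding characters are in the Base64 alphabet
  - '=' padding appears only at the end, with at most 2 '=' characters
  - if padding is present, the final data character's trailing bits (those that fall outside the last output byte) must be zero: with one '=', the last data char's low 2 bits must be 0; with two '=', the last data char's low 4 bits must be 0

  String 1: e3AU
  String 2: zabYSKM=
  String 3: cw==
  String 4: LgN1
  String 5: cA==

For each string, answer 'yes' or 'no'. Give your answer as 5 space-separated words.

String 1: 'e3AU' → valid
String 2: 'zabYSKM=' → valid
String 3: 'cw==' → valid
String 4: 'LgN1' → valid
String 5: 'cA==' → valid

Answer: yes yes yes yes yes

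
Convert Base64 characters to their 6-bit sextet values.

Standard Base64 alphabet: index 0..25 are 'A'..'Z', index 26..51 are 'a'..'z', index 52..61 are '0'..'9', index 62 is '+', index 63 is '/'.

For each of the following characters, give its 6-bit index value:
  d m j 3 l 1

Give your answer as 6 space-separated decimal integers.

Answer: 29 38 35 55 37 53

Derivation:
'd': a..z range, 26 + ord('d') − ord('a') = 29
'm': a..z range, 26 + ord('m') − ord('a') = 38
'j': a..z range, 26 + ord('j') − ord('a') = 35
'3': 0..9 range, 52 + ord('3') − ord('0') = 55
'l': a..z range, 26 + ord('l') − ord('a') = 37
'1': 0..9 range, 52 + ord('1') − ord('0') = 53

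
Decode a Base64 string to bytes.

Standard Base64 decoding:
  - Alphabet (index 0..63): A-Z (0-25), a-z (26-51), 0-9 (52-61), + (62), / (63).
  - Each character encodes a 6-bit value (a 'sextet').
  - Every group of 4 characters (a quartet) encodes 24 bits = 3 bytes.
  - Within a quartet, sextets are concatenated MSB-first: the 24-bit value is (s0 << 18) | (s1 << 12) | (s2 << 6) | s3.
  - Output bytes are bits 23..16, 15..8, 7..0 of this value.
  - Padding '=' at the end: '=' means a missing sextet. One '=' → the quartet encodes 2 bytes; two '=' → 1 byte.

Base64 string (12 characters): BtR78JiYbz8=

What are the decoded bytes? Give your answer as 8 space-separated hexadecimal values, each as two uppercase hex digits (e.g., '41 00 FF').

After char 0 ('B'=1): chars_in_quartet=1 acc=0x1 bytes_emitted=0
After char 1 ('t'=45): chars_in_quartet=2 acc=0x6D bytes_emitted=0
After char 2 ('R'=17): chars_in_quartet=3 acc=0x1B51 bytes_emitted=0
After char 3 ('7'=59): chars_in_quartet=4 acc=0x6D47B -> emit 06 D4 7B, reset; bytes_emitted=3
After char 4 ('8'=60): chars_in_quartet=1 acc=0x3C bytes_emitted=3
After char 5 ('J'=9): chars_in_quartet=2 acc=0xF09 bytes_emitted=3
After char 6 ('i'=34): chars_in_quartet=3 acc=0x3C262 bytes_emitted=3
After char 7 ('Y'=24): chars_in_quartet=4 acc=0xF09898 -> emit F0 98 98, reset; bytes_emitted=6
After char 8 ('b'=27): chars_in_quartet=1 acc=0x1B bytes_emitted=6
After char 9 ('z'=51): chars_in_quartet=2 acc=0x6F3 bytes_emitted=6
After char 10 ('8'=60): chars_in_quartet=3 acc=0x1BCFC bytes_emitted=6
Padding '=': partial quartet acc=0x1BCFC -> emit 6F 3F; bytes_emitted=8

Answer: 06 D4 7B F0 98 98 6F 3F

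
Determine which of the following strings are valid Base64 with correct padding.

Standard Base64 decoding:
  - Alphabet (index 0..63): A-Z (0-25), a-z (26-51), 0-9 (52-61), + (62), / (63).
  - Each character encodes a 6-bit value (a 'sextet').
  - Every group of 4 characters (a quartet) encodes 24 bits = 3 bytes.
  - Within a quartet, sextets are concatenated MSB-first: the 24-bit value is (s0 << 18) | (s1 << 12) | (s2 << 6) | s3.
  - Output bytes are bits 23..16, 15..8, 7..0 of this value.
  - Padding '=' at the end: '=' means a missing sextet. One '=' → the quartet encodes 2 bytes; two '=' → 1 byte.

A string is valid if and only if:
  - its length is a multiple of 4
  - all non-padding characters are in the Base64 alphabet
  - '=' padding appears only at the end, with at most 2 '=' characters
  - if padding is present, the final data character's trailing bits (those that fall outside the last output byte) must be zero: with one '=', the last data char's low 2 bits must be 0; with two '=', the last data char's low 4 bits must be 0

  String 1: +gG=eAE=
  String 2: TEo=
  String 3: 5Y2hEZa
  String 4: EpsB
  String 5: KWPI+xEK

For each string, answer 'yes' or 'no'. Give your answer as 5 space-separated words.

String 1: '+gG=eAE=' → invalid (bad char(s): ['=']; '=' in middle)
String 2: 'TEo=' → valid
String 3: '5Y2hEZa' → invalid (len=7 not mult of 4)
String 4: 'EpsB' → valid
String 5: 'KWPI+xEK' → valid

Answer: no yes no yes yes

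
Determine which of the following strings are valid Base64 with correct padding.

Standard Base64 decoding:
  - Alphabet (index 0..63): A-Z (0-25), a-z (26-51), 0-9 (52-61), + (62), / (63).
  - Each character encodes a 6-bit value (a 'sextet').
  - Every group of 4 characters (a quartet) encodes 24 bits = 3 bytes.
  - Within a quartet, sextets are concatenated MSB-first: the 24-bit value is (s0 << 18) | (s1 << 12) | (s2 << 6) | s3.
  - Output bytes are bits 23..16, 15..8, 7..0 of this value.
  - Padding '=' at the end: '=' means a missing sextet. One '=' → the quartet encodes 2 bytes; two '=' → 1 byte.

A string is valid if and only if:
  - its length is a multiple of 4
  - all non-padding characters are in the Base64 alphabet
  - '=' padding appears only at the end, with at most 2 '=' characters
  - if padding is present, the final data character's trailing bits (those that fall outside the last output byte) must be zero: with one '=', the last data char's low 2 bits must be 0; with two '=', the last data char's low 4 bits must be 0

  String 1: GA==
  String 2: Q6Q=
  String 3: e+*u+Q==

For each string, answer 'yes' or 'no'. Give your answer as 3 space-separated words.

String 1: 'GA==' → valid
String 2: 'Q6Q=' → valid
String 3: 'e+*u+Q==' → invalid (bad char(s): ['*'])

Answer: yes yes no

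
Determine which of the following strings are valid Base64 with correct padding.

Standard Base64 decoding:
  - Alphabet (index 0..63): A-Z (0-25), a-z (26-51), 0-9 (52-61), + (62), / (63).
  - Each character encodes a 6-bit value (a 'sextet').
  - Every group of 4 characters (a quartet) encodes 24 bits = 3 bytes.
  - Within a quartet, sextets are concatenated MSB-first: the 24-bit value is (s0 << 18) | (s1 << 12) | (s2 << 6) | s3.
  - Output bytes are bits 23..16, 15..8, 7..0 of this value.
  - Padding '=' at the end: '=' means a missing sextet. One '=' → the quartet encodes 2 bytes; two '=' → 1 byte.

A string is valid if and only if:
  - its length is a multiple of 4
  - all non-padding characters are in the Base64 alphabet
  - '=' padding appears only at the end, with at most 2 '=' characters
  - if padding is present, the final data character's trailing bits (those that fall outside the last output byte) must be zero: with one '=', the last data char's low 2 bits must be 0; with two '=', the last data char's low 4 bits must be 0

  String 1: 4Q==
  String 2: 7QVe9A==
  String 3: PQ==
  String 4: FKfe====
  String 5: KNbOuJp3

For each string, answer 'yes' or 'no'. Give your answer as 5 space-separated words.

String 1: '4Q==' → valid
String 2: '7QVe9A==' → valid
String 3: 'PQ==' → valid
String 4: 'FKfe====' → invalid (4 pad chars (max 2))
String 5: 'KNbOuJp3' → valid

Answer: yes yes yes no yes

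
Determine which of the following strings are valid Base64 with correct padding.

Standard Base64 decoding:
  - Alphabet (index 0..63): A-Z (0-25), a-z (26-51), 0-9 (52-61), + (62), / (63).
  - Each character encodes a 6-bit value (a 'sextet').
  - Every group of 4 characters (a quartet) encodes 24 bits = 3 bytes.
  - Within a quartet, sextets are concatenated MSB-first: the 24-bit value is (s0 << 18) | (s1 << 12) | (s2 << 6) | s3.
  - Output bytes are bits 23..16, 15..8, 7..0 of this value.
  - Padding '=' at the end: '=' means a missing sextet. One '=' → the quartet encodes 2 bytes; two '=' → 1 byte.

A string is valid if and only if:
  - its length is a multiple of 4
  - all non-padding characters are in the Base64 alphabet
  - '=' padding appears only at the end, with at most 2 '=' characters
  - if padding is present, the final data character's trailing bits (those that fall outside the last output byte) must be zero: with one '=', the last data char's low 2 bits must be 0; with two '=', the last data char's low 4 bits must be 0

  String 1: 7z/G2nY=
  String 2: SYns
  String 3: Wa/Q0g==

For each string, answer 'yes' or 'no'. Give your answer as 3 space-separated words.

String 1: '7z/G2nY=' → valid
String 2: 'SYns' → valid
String 3: 'Wa/Q0g==' → valid

Answer: yes yes yes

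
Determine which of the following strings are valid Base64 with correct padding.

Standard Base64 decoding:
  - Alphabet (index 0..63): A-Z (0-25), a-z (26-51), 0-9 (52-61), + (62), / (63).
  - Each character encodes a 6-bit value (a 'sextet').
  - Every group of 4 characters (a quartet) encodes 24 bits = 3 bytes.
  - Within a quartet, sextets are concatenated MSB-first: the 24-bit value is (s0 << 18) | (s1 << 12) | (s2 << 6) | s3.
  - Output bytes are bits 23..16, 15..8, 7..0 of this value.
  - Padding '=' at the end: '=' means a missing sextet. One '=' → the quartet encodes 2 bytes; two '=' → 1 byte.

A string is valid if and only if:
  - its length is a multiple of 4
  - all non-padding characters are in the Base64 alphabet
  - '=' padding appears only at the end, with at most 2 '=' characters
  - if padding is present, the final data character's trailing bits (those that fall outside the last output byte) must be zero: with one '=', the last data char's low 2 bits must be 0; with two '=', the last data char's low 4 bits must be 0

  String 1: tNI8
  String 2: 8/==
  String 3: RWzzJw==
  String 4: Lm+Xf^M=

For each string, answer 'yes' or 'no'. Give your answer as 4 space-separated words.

String 1: 'tNI8' → valid
String 2: '8/==' → invalid (bad trailing bits)
String 3: 'RWzzJw==' → valid
String 4: 'Lm+Xf^M=' → invalid (bad char(s): ['^'])

Answer: yes no yes no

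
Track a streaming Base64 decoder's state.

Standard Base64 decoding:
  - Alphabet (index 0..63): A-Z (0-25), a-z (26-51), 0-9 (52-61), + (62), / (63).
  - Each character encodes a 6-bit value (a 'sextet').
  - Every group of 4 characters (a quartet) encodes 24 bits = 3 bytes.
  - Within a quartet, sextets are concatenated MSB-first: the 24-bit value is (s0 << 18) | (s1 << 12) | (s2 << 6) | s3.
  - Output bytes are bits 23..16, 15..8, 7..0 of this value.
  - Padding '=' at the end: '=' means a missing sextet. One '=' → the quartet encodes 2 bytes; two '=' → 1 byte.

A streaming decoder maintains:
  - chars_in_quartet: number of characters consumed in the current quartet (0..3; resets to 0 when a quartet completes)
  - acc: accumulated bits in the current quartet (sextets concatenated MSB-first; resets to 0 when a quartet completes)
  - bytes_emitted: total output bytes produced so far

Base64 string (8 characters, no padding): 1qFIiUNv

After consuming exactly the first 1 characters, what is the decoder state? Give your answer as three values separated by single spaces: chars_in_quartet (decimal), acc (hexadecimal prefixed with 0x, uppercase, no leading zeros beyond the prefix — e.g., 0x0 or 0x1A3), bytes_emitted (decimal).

Answer: 1 0x35 0

Derivation:
After char 0 ('1'=53): chars_in_quartet=1 acc=0x35 bytes_emitted=0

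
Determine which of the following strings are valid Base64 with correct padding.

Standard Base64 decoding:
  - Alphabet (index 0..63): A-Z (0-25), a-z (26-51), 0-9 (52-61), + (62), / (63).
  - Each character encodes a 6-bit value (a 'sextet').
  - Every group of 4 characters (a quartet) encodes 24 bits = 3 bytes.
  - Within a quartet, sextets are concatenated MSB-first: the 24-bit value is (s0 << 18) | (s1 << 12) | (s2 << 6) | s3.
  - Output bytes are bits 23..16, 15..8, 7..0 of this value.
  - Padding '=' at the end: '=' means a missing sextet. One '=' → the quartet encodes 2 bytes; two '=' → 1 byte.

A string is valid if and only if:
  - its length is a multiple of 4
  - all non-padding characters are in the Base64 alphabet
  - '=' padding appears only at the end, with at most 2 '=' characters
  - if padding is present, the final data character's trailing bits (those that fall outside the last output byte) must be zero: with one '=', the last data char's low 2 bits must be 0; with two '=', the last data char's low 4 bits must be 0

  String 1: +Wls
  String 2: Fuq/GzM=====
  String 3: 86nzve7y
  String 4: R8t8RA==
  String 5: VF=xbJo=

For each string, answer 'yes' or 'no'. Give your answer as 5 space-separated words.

Answer: yes no yes yes no

Derivation:
String 1: '+Wls' → valid
String 2: 'Fuq/GzM=====' → invalid (5 pad chars (max 2))
String 3: '86nzve7y' → valid
String 4: 'R8t8RA==' → valid
String 5: 'VF=xbJo=' → invalid (bad char(s): ['=']; '=' in middle)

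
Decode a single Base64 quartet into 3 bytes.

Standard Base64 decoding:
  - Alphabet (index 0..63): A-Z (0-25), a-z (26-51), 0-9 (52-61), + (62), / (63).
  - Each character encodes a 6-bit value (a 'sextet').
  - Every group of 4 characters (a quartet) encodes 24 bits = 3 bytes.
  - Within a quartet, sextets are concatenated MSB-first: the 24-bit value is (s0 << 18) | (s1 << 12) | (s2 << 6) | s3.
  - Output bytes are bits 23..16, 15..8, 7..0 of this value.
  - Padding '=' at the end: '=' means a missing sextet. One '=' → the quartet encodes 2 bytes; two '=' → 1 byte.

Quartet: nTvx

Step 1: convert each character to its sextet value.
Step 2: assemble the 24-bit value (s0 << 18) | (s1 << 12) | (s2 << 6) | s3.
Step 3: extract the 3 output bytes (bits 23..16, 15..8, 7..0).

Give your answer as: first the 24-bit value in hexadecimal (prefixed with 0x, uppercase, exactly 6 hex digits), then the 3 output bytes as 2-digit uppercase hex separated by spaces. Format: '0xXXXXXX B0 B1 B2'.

Answer: 0x9D3BF1 9D 3B F1

Derivation:
Sextets: n=39, T=19, v=47, x=49
24-bit: (39<<18) | (19<<12) | (47<<6) | 49
      = 0x9C0000 | 0x013000 | 0x000BC0 | 0x000031
      = 0x9D3BF1
Bytes: (v>>16)&0xFF=9D, (v>>8)&0xFF=3B, v&0xFF=F1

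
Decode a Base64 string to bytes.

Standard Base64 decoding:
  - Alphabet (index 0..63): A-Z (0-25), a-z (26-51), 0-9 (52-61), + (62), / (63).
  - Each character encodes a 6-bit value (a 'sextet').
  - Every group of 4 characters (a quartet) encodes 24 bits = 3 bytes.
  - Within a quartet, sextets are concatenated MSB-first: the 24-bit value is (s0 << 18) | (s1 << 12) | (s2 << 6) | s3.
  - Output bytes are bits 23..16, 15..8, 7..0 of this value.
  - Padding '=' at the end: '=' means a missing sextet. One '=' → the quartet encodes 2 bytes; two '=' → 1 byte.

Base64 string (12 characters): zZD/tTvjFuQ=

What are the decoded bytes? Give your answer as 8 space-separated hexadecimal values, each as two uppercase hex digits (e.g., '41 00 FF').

Answer: CD 90 FF B5 3B E3 16 E4

Derivation:
After char 0 ('z'=51): chars_in_quartet=1 acc=0x33 bytes_emitted=0
After char 1 ('Z'=25): chars_in_quartet=2 acc=0xCD9 bytes_emitted=0
After char 2 ('D'=3): chars_in_quartet=3 acc=0x33643 bytes_emitted=0
After char 3 ('/'=63): chars_in_quartet=4 acc=0xCD90FF -> emit CD 90 FF, reset; bytes_emitted=3
After char 4 ('t'=45): chars_in_quartet=1 acc=0x2D bytes_emitted=3
After char 5 ('T'=19): chars_in_quartet=2 acc=0xB53 bytes_emitted=3
After char 6 ('v'=47): chars_in_quartet=3 acc=0x2D4EF bytes_emitted=3
After char 7 ('j'=35): chars_in_quartet=4 acc=0xB53BE3 -> emit B5 3B E3, reset; bytes_emitted=6
After char 8 ('F'=5): chars_in_quartet=1 acc=0x5 bytes_emitted=6
After char 9 ('u'=46): chars_in_quartet=2 acc=0x16E bytes_emitted=6
After char 10 ('Q'=16): chars_in_quartet=3 acc=0x5B90 bytes_emitted=6
Padding '=': partial quartet acc=0x5B90 -> emit 16 E4; bytes_emitted=8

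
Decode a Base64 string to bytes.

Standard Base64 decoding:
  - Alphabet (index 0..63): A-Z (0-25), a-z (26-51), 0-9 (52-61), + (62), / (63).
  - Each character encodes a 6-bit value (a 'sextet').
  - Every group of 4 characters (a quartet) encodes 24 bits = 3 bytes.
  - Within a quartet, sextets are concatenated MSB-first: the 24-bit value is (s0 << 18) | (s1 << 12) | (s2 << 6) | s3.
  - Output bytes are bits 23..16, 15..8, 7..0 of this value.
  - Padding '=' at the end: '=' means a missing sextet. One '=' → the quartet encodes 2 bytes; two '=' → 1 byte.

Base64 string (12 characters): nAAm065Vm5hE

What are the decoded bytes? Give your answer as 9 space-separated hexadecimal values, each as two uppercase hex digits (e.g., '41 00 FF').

Answer: 9C 00 26 D3 AE 55 9B 98 44

Derivation:
After char 0 ('n'=39): chars_in_quartet=1 acc=0x27 bytes_emitted=0
After char 1 ('A'=0): chars_in_quartet=2 acc=0x9C0 bytes_emitted=0
After char 2 ('A'=0): chars_in_quartet=3 acc=0x27000 bytes_emitted=0
After char 3 ('m'=38): chars_in_quartet=4 acc=0x9C0026 -> emit 9C 00 26, reset; bytes_emitted=3
After char 4 ('0'=52): chars_in_quartet=1 acc=0x34 bytes_emitted=3
After char 5 ('6'=58): chars_in_quartet=2 acc=0xD3A bytes_emitted=3
After char 6 ('5'=57): chars_in_quartet=3 acc=0x34EB9 bytes_emitted=3
After char 7 ('V'=21): chars_in_quartet=4 acc=0xD3AE55 -> emit D3 AE 55, reset; bytes_emitted=6
After char 8 ('m'=38): chars_in_quartet=1 acc=0x26 bytes_emitted=6
After char 9 ('5'=57): chars_in_quartet=2 acc=0x9B9 bytes_emitted=6
After char 10 ('h'=33): chars_in_quartet=3 acc=0x26E61 bytes_emitted=6
After char 11 ('E'=4): chars_in_quartet=4 acc=0x9B9844 -> emit 9B 98 44, reset; bytes_emitted=9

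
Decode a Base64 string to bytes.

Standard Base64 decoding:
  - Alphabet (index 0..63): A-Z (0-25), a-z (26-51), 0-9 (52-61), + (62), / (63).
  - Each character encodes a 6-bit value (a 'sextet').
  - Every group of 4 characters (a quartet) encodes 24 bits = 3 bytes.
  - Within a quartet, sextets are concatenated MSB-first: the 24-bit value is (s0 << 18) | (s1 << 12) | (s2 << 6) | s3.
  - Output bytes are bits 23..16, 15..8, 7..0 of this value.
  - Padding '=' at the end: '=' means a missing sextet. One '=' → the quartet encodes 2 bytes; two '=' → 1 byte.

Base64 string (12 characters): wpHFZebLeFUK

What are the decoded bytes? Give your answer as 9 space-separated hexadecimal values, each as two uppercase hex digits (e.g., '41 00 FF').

Answer: C2 91 C5 65 E6 CB 78 55 0A

Derivation:
After char 0 ('w'=48): chars_in_quartet=1 acc=0x30 bytes_emitted=0
After char 1 ('p'=41): chars_in_quartet=2 acc=0xC29 bytes_emitted=0
After char 2 ('H'=7): chars_in_quartet=3 acc=0x30A47 bytes_emitted=0
After char 3 ('F'=5): chars_in_quartet=4 acc=0xC291C5 -> emit C2 91 C5, reset; bytes_emitted=3
After char 4 ('Z'=25): chars_in_quartet=1 acc=0x19 bytes_emitted=3
After char 5 ('e'=30): chars_in_quartet=2 acc=0x65E bytes_emitted=3
After char 6 ('b'=27): chars_in_quartet=3 acc=0x1979B bytes_emitted=3
After char 7 ('L'=11): chars_in_quartet=4 acc=0x65E6CB -> emit 65 E6 CB, reset; bytes_emitted=6
After char 8 ('e'=30): chars_in_quartet=1 acc=0x1E bytes_emitted=6
After char 9 ('F'=5): chars_in_quartet=2 acc=0x785 bytes_emitted=6
After char 10 ('U'=20): chars_in_quartet=3 acc=0x1E154 bytes_emitted=6
After char 11 ('K'=10): chars_in_quartet=4 acc=0x78550A -> emit 78 55 0A, reset; bytes_emitted=9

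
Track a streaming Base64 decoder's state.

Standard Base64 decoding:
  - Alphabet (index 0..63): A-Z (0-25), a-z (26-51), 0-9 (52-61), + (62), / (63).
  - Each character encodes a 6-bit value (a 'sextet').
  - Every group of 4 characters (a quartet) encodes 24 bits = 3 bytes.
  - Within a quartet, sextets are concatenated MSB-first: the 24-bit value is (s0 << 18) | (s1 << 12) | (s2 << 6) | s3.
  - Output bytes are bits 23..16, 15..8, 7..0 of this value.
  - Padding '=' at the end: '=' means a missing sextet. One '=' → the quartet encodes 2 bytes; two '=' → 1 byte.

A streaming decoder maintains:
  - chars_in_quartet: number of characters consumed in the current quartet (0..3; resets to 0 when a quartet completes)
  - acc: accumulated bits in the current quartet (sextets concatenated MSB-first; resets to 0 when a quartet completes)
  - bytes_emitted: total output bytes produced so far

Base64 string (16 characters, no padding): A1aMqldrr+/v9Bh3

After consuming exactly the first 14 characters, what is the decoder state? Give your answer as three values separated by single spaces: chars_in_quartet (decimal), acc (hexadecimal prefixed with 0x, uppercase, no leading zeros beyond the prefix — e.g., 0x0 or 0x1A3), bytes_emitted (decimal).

After char 0 ('A'=0): chars_in_quartet=1 acc=0x0 bytes_emitted=0
After char 1 ('1'=53): chars_in_quartet=2 acc=0x35 bytes_emitted=0
After char 2 ('a'=26): chars_in_quartet=3 acc=0xD5A bytes_emitted=0
After char 3 ('M'=12): chars_in_quartet=4 acc=0x3568C -> emit 03 56 8C, reset; bytes_emitted=3
After char 4 ('q'=42): chars_in_quartet=1 acc=0x2A bytes_emitted=3
After char 5 ('l'=37): chars_in_quartet=2 acc=0xAA5 bytes_emitted=3
After char 6 ('d'=29): chars_in_quartet=3 acc=0x2A95D bytes_emitted=3
After char 7 ('r'=43): chars_in_quartet=4 acc=0xAA576B -> emit AA 57 6B, reset; bytes_emitted=6
After char 8 ('r'=43): chars_in_quartet=1 acc=0x2B bytes_emitted=6
After char 9 ('+'=62): chars_in_quartet=2 acc=0xAFE bytes_emitted=6
After char 10 ('/'=63): chars_in_quartet=3 acc=0x2BFBF bytes_emitted=6
After char 11 ('v'=47): chars_in_quartet=4 acc=0xAFEFEF -> emit AF EF EF, reset; bytes_emitted=9
After char 12 ('9'=61): chars_in_quartet=1 acc=0x3D bytes_emitted=9
After char 13 ('B'=1): chars_in_quartet=2 acc=0xF41 bytes_emitted=9

Answer: 2 0xF41 9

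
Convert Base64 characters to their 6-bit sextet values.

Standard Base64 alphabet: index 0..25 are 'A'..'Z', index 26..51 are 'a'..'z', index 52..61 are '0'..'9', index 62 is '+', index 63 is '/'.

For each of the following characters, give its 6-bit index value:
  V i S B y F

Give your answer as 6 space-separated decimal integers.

Answer: 21 34 18 1 50 5

Derivation:
'V': A..Z range, ord('V') − ord('A') = 21
'i': a..z range, 26 + ord('i') − ord('a') = 34
'S': A..Z range, ord('S') − ord('A') = 18
'B': A..Z range, ord('B') − ord('A') = 1
'y': a..z range, 26 + ord('y') − ord('a') = 50
'F': A..Z range, ord('F') − ord('A') = 5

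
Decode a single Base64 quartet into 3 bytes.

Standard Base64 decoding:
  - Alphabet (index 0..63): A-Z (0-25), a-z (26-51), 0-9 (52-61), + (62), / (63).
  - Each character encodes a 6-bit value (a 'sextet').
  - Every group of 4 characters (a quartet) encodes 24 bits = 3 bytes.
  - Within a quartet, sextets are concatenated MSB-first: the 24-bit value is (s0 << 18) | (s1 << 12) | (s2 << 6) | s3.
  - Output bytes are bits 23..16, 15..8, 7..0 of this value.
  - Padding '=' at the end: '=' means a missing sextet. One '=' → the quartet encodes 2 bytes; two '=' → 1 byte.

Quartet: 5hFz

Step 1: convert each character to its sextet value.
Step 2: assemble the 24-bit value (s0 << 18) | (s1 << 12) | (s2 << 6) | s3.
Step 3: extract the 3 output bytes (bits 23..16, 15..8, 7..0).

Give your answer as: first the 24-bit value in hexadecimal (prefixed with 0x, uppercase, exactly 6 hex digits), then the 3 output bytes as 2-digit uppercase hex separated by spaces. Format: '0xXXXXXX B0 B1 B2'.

Answer: 0xE61173 E6 11 73

Derivation:
Sextets: 5=57, h=33, F=5, z=51
24-bit: (57<<18) | (33<<12) | (5<<6) | 51
      = 0xE40000 | 0x021000 | 0x000140 | 0x000033
      = 0xE61173
Bytes: (v>>16)&0xFF=E6, (v>>8)&0xFF=11, v&0xFF=73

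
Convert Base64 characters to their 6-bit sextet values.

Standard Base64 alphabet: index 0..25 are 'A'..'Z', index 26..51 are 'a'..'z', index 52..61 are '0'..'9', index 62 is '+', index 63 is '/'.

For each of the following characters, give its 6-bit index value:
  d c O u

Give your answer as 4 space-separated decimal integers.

Answer: 29 28 14 46

Derivation:
'd': a..z range, 26 + ord('d') − ord('a') = 29
'c': a..z range, 26 + ord('c') − ord('a') = 28
'O': A..Z range, ord('O') − ord('A') = 14
'u': a..z range, 26 + ord('u') − ord('a') = 46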